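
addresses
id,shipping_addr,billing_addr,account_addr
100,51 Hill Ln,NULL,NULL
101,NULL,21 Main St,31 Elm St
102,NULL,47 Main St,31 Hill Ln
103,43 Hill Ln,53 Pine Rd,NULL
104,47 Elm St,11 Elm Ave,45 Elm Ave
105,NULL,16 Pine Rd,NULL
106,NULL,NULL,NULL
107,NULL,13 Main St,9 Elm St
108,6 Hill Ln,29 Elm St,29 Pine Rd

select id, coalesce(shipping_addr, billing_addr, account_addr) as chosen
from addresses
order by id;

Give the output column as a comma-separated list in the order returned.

51 Hill Ln, 21 Main St, 47 Main St, 43 Hill Ln, 47 Elm St, 16 Pine Rd, NULL, 13 Main St, 6 Hill Ln

id=100: shipping_addr=51 Hill Ln → 51 Hill Ln
id=101: shipping_addr=NULL, billing_addr=21 Main St → 21 Main St
id=102: shipping_addr=NULL, billing_addr=47 Main St → 47 Main St
id=103: shipping_addr=43 Hill Ln → 43 Hill Ln
id=104: shipping_addr=47 Elm St → 47 Elm St
id=105: shipping_addr=NULL, billing_addr=16 Pine Rd → 16 Pine Rd
id=106: shipping_addr=NULL, billing_addr=NULL, account_addr=NULL (all NULL) → NULL
id=107: shipping_addr=NULL, billing_addr=13 Main St → 13 Main St
id=108: shipping_addr=6 Hill Ln → 6 Hill Ln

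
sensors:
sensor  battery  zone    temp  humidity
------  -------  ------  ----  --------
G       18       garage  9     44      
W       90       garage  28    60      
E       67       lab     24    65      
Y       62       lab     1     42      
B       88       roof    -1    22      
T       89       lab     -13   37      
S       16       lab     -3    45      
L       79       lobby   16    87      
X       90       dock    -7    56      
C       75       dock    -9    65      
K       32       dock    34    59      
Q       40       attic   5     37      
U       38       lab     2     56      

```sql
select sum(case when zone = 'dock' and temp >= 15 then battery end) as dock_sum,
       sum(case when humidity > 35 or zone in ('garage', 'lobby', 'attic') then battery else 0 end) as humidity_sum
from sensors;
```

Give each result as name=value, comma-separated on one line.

dock_sum=32, humidity_sum=696

[dock_sum: zone = 'dock' and temp >= 15]
sensor=G: ✗
sensor=W: ✗
sensor=E: ✗
sensor=Y: ✗
sensor=B: ✗
sensor=T: ✗
sensor=S: ✗
sensor=L: ✗
sensor=X: ✗
sensor=C: ✗
sensor=K: ✓ → 32
sensor=Q: ✗
sensor=U: ✗
dock_sum = 32
—
[humidity_sum: humidity > 35 or zone in ('garage', 'lobby', 'attic')]
sensor=G: ✓ → 18
sensor=W: ✓ → 90
sensor=E: ✓ → 67
sensor=Y: ✓ → 62
sensor=B: ✗
sensor=T: ✓ → 89
sensor=S: ✓ → 16
sensor=L: ✓ → 79
sensor=X: ✓ → 90
sensor=C: ✓ → 75
sensor=K: ✓ → 32
sensor=Q: ✓ → 40
sensor=U: ✓ → 38
humidity_sum = 18 + 90 + 67 + 62 + 89 + 16 + 79 + 90 + 75 + 32 + 40 + 38 = 696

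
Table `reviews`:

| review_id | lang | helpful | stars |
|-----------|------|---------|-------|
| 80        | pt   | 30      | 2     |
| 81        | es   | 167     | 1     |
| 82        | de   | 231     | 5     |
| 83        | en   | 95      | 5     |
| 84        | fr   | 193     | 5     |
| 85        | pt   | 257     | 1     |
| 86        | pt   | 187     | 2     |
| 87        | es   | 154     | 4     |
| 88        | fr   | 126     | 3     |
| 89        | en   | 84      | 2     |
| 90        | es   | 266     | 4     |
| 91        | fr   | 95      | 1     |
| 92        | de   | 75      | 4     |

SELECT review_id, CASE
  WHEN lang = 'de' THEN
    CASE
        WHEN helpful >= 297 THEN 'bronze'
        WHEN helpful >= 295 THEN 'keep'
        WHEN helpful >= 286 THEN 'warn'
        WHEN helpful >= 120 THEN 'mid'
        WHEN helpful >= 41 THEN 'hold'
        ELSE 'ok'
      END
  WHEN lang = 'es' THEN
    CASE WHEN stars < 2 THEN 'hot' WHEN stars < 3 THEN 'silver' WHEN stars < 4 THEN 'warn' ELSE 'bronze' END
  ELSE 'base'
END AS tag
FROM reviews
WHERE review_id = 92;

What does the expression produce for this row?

hold

review_id = 92: lang=de, helpful=75, stars=4.
lang='de' → inner[helpful >= 41] → hold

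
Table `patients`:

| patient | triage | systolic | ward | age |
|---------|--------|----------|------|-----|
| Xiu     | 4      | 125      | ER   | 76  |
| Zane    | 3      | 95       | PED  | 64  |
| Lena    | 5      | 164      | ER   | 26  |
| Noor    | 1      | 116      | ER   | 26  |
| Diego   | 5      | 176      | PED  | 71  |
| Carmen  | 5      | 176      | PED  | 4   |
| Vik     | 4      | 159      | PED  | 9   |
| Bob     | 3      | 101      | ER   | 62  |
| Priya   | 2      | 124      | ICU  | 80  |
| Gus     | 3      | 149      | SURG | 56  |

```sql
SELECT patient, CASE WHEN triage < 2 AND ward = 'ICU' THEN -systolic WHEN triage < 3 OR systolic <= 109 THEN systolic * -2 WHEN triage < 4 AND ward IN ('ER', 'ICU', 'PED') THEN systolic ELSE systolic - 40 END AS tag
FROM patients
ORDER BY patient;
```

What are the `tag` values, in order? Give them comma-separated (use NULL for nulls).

patient=Bob: triage < 3 OR systolic <= 109 → -202
patient=Carmen: ELSE → 136
patient=Diego: ELSE → 136
patient=Gus: ELSE → 109
patient=Lena: ELSE → 124
patient=Noor: triage < 3 OR systolic <= 109 → -232
patient=Priya: triage < 3 OR systolic <= 109 → -248
patient=Vik: ELSE → 119
patient=Xiu: ELSE → 85
patient=Zane: triage < 3 OR systolic <= 109 → -190

-202, 136, 136, 109, 124, -232, -248, 119, 85, -190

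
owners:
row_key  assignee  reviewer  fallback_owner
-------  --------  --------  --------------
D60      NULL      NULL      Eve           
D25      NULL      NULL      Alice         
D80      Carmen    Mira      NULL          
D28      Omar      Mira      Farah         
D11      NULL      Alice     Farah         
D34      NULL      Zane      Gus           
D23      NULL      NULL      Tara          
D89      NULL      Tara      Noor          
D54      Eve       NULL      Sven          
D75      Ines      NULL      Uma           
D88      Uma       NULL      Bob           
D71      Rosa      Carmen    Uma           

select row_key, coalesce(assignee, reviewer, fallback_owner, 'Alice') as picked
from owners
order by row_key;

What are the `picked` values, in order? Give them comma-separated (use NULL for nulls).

Alice, Tara, Alice, Omar, Zane, Eve, Eve, Rosa, Ines, Carmen, Uma, Tara

row_key=D11: assignee=NULL, reviewer=Alice → Alice
row_key=D23: assignee=NULL, reviewer=NULL, fallback_owner=Tara → Tara
row_key=D25: assignee=NULL, reviewer=NULL, fallback_owner=Alice → Alice
row_key=D28: assignee=Omar → Omar
row_key=D34: assignee=NULL, reviewer=Zane → Zane
row_key=D54: assignee=Eve → Eve
row_key=D60: assignee=NULL, reviewer=NULL, fallback_owner=Eve → Eve
row_key=D71: assignee=Rosa → Rosa
row_key=D75: assignee=Ines → Ines
row_key=D80: assignee=Carmen → Carmen
row_key=D88: assignee=Uma → Uma
row_key=D89: assignee=NULL, reviewer=Tara → Tara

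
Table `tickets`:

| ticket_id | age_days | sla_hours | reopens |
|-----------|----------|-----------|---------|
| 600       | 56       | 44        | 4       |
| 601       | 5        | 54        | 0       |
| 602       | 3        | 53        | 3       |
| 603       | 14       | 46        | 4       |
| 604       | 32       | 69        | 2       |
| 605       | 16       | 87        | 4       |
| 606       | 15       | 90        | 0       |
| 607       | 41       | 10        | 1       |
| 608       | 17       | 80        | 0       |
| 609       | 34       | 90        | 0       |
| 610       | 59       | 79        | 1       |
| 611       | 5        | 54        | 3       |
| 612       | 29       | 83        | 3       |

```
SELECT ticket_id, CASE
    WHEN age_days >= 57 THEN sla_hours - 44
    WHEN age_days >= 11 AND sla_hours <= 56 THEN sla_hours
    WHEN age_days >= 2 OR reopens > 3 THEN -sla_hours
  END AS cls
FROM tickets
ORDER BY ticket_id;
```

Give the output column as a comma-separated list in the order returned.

44, -54, -53, 46, -69, -87, -90, 10, -80, -90, 35, -54, -83

ticket_id=600: age_days >= 11 AND sla_hours <= 56 → 44
ticket_id=601: age_days >= 2 OR reopens > 3 → -54
ticket_id=602: age_days >= 2 OR reopens > 3 → -53
ticket_id=603: age_days >= 11 AND sla_hours <= 56 → 46
ticket_id=604: age_days >= 2 OR reopens > 3 → -69
ticket_id=605: age_days >= 2 OR reopens > 3 → -87
ticket_id=606: age_days >= 2 OR reopens > 3 → -90
ticket_id=607: age_days >= 11 AND sla_hours <= 56 → 10
ticket_id=608: age_days >= 2 OR reopens > 3 → -80
ticket_id=609: age_days >= 2 OR reopens > 3 → -90
ticket_id=610: age_days >= 57 → 35
ticket_id=611: age_days >= 2 OR reopens > 3 → -54
ticket_id=612: age_days >= 2 OR reopens > 3 → -83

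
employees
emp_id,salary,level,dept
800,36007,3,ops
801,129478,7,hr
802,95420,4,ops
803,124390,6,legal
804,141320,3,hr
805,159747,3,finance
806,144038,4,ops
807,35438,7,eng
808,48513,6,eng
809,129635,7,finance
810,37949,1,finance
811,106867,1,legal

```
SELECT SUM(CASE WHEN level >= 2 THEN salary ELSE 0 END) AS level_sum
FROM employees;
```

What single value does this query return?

emp_id=800: ✓ → 36007
emp_id=801: ✓ → 129478
emp_id=802: ✓ → 95420
emp_id=803: ✓ → 124390
emp_id=804: ✓ → 141320
emp_id=805: ✓ → 159747
emp_id=806: ✓ → 144038
emp_id=807: ✓ → 35438
emp_id=808: ✓ → 48513
emp_id=809: ✓ → 129635
emp_id=810: ✗
emp_id=811: ✗
level_sum = 36007 + 129478 + 95420 + 124390 + 141320 + 159747 + 144038 + 35438 + 48513 + 129635 = 1043986

1043986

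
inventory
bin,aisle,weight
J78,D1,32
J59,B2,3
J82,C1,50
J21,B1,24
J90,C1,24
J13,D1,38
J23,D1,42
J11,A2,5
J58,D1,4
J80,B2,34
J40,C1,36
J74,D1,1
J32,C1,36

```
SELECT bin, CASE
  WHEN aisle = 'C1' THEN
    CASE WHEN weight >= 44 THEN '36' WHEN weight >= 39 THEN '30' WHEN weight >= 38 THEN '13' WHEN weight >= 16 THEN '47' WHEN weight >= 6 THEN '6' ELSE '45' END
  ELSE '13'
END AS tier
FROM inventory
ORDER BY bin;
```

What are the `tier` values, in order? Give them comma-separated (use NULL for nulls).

13, 13, 13, 13, 47, 47, 13, 13, 13, 13, 13, 36, 47

bin=J11: aisle='A2' → outer ELSE → 13
bin=J13: aisle='D1' → outer ELSE → 13
bin=J21: aisle='B1' → outer ELSE → 13
bin=J23: aisle='D1' → outer ELSE → 13
bin=J32: aisle='C1' → inner[weight >= 16] → 47
bin=J40: aisle='C1' → inner[weight >= 16] → 47
bin=J58: aisle='D1' → outer ELSE → 13
bin=J59: aisle='B2' → outer ELSE → 13
bin=J74: aisle='D1' → outer ELSE → 13
bin=J78: aisle='D1' → outer ELSE → 13
bin=J80: aisle='B2' → outer ELSE → 13
bin=J82: aisle='C1' → inner[weight >= 44] → 36
bin=J90: aisle='C1' → inner[weight >= 16] → 47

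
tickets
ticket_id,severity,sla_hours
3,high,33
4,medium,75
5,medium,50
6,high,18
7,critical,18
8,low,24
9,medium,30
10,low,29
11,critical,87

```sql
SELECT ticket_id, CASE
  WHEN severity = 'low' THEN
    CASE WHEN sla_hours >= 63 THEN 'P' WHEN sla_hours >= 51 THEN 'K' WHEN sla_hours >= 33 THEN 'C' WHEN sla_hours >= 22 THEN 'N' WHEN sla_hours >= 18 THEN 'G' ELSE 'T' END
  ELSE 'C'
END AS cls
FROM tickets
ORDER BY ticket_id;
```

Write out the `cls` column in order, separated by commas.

C, C, C, C, C, N, C, N, C

ticket_id=3: severity='high' → outer ELSE → C
ticket_id=4: severity='medium' → outer ELSE → C
ticket_id=5: severity='medium' → outer ELSE → C
ticket_id=6: severity='high' → outer ELSE → C
ticket_id=7: severity='critical' → outer ELSE → C
ticket_id=8: severity='low' → inner[sla_hours >= 22] → N
ticket_id=9: severity='medium' → outer ELSE → C
ticket_id=10: severity='low' → inner[sla_hours >= 22] → N
ticket_id=11: severity='critical' → outer ELSE → C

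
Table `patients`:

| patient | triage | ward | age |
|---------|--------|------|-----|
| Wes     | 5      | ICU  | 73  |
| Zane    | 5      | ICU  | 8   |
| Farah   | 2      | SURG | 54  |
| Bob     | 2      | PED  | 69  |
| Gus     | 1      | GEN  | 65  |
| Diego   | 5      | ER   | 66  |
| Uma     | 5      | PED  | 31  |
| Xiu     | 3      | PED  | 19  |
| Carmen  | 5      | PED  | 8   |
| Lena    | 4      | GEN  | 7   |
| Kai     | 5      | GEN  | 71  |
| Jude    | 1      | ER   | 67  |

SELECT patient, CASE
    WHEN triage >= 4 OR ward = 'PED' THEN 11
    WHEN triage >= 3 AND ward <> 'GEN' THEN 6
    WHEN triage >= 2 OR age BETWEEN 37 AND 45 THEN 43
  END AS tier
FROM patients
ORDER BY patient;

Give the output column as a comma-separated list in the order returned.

patient=Bob: triage >= 4 OR ward = 'PED' → 11
patient=Carmen: triage >= 4 OR ward = 'PED' → 11
patient=Diego: triage >= 4 OR ward = 'PED' → 11
patient=Farah: triage >= 2 OR age BETWEEN 37 AND 45 → 43
patient=Gus: (no match → NULL) → NULL
patient=Jude: (no match → NULL) → NULL
patient=Kai: triage >= 4 OR ward = 'PED' → 11
patient=Lena: triage >= 4 OR ward = 'PED' → 11
patient=Uma: triage >= 4 OR ward = 'PED' → 11
patient=Wes: triage >= 4 OR ward = 'PED' → 11
patient=Xiu: triage >= 4 OR ward = 'PED' → 11
patient=Zane: triage >= 4 OR ward = 'PED' → 11

11, 11, 11, 43, NULL, NULL, 11, 11, 11, 11, 11, 11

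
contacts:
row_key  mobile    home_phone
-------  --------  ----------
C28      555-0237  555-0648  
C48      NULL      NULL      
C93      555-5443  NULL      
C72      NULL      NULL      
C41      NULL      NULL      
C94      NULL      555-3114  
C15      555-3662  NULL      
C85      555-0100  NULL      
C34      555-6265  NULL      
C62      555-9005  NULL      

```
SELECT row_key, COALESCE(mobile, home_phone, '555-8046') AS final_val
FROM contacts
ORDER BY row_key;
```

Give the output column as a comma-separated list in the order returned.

row_key=C15: mobile=555-3662 → 555-3662
row_key=C28: mobile=555-0237 → 555-0237
row_key=C34: mobile=555-6265 → 555-6265
row_key=C41: mobile=NULL, home_phone=NULL, → literal 555-8046 → 555-8046
row_key=C48: mobile=NULL, home_phone=NULL, → literal 555-8046 → 555-8046
row_key=C62: mobile=555-9005 → 555-9005
row_key=C72: mobile=NULL, home_phone=NULL, → literal 555-8046 → 555-8046
row_key=C85: mobile=555-0100 → 555-0100
row_key=C93: mobile=555-5443 → 555-5443
row_key=C94: mobile=NULL, home_phone=555-3114 → 555-3114

555-3662, 555-0237, 555-6265, 555-8046, 555-8046, 555-9005, 555-8046, 555-0100, 555-5443, 555-3114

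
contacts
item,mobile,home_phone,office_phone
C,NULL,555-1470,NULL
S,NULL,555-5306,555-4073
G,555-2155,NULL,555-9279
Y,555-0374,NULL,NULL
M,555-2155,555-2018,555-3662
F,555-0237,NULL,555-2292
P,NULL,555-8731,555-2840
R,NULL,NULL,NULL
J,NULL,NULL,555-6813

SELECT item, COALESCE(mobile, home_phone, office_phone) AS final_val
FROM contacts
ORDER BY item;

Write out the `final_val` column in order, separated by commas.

item=C: mobile=NULL, home_phone=555-1470 → 555-1470
item=F: mobile=555-0237 → 555-0237
item=G: mobile=555-2155 → 555-2155
item=J: mobile=NULL, home_phone=NULL, office_phone=555-6813 → 555-6813
item=M: mobile=555-2155 → 555-2155
item=P: mobile=NULL, home_phone=555-8731 → 555-8731
item=R: mobile=NULL, home_phone=NULL, office_phone=NULL (all NULL) → NULL
item=S: mobile=NULL, home_phone=555-5306 → 555-5306
item=Y: mobile=555-0374 → 555-0374

555-1470, 555-0237, 555-2155, 555-6813, 555-2155, 555-8731, NULL, 555-5306, 555-0374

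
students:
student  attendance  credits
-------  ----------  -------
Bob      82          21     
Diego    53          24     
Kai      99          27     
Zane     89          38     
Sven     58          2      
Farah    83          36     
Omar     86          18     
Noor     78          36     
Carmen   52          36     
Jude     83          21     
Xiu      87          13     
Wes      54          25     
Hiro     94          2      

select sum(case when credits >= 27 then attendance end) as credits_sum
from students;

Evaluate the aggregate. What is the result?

401

student=Bob: ✗
student=Diego: ✗
student=Kai: ✓ → 99
student=Zane: ✓ → 89
student=Sven: ✗
student=Farah: ✓ → 83
student=Omar: ✗
student=Noor: ✓ → 78
student=Carmen: ✓ → 52
student=Jude: ✗
student=Xiu: ✗
student=Wes: ✗
student=Hiro: ✗
credits_sum = 99 + 89 + 83 + 78 + 52 = 401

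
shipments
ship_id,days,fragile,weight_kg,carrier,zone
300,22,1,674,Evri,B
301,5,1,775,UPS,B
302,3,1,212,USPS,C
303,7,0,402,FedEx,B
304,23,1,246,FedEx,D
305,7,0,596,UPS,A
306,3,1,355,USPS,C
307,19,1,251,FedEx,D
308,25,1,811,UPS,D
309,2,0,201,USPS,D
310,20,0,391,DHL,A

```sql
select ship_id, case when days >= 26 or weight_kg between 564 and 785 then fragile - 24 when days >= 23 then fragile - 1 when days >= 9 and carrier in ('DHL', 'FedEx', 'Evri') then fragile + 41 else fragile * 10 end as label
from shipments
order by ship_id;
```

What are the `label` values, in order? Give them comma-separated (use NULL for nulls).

-23, -23, 10, 0, 0, -24, 10, 42, 0, 0, 41

ship_id=300: days >= 26 or weight_kg between 564 and 785 → -23
ship_id=301: days >= 26 or weight_kg between 564 and 785 → -23
ship_id=302: ELSE → 10
ship_id=303: ELSE → 0
ship_id=304: days >= 23 → 0
ship_id=305: days >= 26 or weight_kg between 564 and 785 → -24
ship_id=306: ELSE → 10
ship_id=307: days >= 9 and carrier in ('DHL', 'FedEx', 'Evri') → 42
ship_id=308: days >= 23 → 0
ship_id=309: ELSE → 0
ship_id=310: days >= 9 and carrier in ('DHL', 'FedEx', 'Evri') → 41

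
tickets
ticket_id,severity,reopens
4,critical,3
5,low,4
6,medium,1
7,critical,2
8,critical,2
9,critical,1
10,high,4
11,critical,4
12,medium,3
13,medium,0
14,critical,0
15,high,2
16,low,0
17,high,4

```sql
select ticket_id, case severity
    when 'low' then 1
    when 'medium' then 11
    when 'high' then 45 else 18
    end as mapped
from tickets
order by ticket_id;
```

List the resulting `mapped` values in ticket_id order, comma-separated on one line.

ticket_id=4: ELSE → 18
ticket_id=5: severity='low' → 1
ticket_id=6: severity='medium' → 11
ticket_id=7: ELSE → 18
ticket_id=8: ELSE → 18
ticket_id=9: ELSE → 18
ticket_id=10: severity='high' → 45
ticket_id=11: ELSE → 18
ticket_id=12: severity='medium' → 11
ticket_id=13: severity='medium' → 11
ticket_id=14: ELSE → 18
ticket_id=15: severity='high' → 45
ticket_id=16: severity='low' → 1
ticket_id=17: severity='high' → 45

18, 1, 11, 18, 18, 18, 45, 18, 11, 11, 18, 45, 1, 45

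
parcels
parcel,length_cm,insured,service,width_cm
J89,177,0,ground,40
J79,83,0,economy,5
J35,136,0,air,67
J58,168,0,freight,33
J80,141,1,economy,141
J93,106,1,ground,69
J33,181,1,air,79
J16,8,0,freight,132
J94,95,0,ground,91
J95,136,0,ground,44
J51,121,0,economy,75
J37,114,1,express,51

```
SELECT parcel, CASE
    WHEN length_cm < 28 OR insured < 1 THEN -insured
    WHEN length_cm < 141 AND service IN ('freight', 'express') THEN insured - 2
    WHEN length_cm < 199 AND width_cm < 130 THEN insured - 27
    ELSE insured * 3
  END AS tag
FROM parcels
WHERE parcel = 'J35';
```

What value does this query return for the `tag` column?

parcel = J35: length_cm=136, insured=0, service=air, width_cm=67.
length_cm < 28 OR insured < 1 → true → 0

0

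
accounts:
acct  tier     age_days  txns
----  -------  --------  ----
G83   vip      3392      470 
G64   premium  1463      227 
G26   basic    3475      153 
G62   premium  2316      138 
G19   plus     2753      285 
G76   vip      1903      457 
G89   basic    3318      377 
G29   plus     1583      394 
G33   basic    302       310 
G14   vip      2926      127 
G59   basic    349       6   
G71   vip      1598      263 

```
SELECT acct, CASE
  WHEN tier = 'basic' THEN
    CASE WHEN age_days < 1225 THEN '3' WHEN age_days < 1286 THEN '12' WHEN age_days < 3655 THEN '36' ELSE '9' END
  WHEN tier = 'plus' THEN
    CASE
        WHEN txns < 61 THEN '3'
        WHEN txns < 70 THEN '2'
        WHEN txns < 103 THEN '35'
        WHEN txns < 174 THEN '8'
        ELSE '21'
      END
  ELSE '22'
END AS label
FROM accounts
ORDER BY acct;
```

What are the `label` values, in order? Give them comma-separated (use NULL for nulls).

22, 21, 36, 21, 3, 3, 22, 22, 22, 22, 22, 36

acct=G14: tier='vip' → outer ELSE → 22
acct=G19: tier='plus' → inner[ELSE] → 21
acct=G26: tier='basic' → inner[age_days < 3655] → 36
acct=G29: tier='plus' → inner[ELSE] → 21
acct=G33: tier='basic' → inner[age_days < 1225] → 3
acct=G59: tier='basic' → inner[age_days < 1225] → 3
acct=G62: tier='premium' → outer ELSE → 22
acct=G64: tier='premium' → outer ELSE → 22
acct=G71: tier='vip' → outer ELSE → 22
acct=G76: tier='vip' → outer ELSE → 22
acct=G83: tier='vip' → outer ELSE → 22
acct=G89: tier='basic' → inner[age_days < 3655] → 36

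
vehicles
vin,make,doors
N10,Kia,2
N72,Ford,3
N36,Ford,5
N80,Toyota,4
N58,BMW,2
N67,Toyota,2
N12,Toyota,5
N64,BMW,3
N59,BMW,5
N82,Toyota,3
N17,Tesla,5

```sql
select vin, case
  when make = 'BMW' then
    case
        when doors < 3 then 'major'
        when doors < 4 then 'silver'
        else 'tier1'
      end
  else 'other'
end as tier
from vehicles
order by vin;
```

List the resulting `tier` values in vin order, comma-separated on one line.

other, other, other, other, major, tier1, silver, other, other, other, other

vin=N10: make='Kia' → outer ELSE → other
vin=N12: make='Toyota' → outer ELSE → other
vin=N17: make='Tesla' → outer ELSE → other
vin=N36: make='Ford' → outer ELSE → other
vin=N58: make='BMW' → inner[doors < 3] → major
vin=N59: make='BMW' → inner[ELSE] → tier1
vin=N64: make='BMW' → inner[doors < 4] → silver
vin=N67: make='Toyota' → outer ELSE → other
vin=N72: make='Ford' → outer ELSE → other
vin=N80: make='Toyota' → outer ELSE → other
vin=N82: make='Toyota' → outer ELSE → other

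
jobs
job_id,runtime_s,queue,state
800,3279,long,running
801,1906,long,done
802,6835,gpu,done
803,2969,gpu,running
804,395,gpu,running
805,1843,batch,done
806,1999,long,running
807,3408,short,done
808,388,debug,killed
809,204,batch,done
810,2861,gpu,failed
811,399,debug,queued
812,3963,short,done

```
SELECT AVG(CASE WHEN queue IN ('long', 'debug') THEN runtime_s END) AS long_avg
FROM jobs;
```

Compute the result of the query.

job_id=800: ✓ → 3279
job_id=801: ✓ → 1906
job_id=802: ✗
job_id=803: ✗
job_id=804: ✗
job_id=805: ✗
job_id=806: ✓ → 1999
job_id=807: ✗
job_id=808: ✓ → 388
job_id=809: ✗
job_id=810: ✗
job_id=811: ✓ → 399
job_id=812: ✗
long_avg = (3279 + 1906 + 1999 + 388 + 399) / 5 = 1594.2

1594.2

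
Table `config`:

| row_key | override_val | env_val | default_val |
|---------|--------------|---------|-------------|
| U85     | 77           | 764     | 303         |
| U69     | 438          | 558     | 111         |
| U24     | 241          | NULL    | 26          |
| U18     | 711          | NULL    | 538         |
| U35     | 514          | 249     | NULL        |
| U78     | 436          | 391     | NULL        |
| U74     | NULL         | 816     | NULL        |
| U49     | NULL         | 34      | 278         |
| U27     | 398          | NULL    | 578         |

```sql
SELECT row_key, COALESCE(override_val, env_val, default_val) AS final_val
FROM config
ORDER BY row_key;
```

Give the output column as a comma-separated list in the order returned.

row_key=U18: override_val=711 → 711
row_key=U24: override_val=241 → 241
row_key=U27: override_val=398 → 398
row_key=U35: override_val=514 → 514
row_key=U49: override_val=NULL, env_val=34 → 34
row_key=U69: override_val=438 → 438
row_key=U74: override_val=NULL, env_val=816 → 816
row_key=U78: override_val=436 → 436
row_key=U85: override_val=77 → 77

711, 241, 398, 514, 34, 438, 816, 436, 77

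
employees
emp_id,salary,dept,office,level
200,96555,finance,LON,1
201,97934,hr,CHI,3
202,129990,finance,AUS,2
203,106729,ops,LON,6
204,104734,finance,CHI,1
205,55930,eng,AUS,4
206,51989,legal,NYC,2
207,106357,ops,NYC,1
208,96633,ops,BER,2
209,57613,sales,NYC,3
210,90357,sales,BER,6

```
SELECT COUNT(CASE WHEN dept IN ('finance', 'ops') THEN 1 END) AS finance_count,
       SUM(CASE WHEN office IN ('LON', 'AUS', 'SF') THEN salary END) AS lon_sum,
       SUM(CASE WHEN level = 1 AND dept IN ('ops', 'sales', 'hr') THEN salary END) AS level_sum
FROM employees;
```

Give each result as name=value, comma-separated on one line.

[finance_count: dept IN ('finance', 'ops')]
emp_id=200: ✓ → 1
emp_id=201: ✗
emp_id=202: ✓ → 1
emp_id=203: ✓ → 1
emp_id=204: ✓ → 1
emp_id=205: ✗
emp_id=206: ✗
emp_id=207: ✓ → 1
emp_id=208: ✓ → 1
emp_id=209: ✗
emp_id=210: ✗
finance_count = COUNT(1, 1, 1, 1, 1, 1) = 6
—
[lon_sum: office IN ('LON', 'AUS', 'SF')]
emp_id=200: ✓ → 96555
emp_id=201: ✗
emp_id=202: ✓ → 129990
emp_id=203: ✓ → 106729
emp_id=204: ✗
emp_id=205: ✓ → 55930
emp_id=206: ✗
emp_id=207: ✗
emp_id=208: ✗
emp_id=209: ✗
emp_id=210: ✗
lon_sum = 96555 + 129990 + 106729 + 55930 = 389204
—
[level_sum: level = 1 AND dept IN ('ops', 'sales', 'hr')]
emp_id=200: ✗
emp_id=201: ✗
emp_id=202: ✗
emp_id=203: ✗
emp_id=204: ✗
emp_id=205: ✗
emp_id=206: ✗
emp_id=207: ✓ → 106357
emp_id=208: ✗
emp_id=209: ✗
emp_id=210: ✗
level_sum = 106357

finance_count=6, lon_sum=389204, level_sum=106357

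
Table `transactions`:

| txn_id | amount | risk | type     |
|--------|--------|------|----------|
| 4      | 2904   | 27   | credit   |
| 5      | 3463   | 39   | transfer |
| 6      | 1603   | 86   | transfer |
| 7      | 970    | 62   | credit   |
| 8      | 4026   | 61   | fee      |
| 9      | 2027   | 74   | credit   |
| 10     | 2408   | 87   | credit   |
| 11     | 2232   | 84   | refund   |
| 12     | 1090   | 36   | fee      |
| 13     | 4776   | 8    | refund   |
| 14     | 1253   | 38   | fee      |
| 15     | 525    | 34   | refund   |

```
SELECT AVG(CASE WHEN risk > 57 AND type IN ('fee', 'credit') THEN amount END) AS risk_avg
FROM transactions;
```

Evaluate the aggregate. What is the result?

2357.75

txn_id=4: ✗
txn_id=5: ✗
txn_id=6: ✗
txn_id=7: ✓ → 970
txn_id=8: ✓ → 4026
txn_id=9: ✓ → 2027
txn_id=10: ✓ → 2408
txn_id=11: ✗
txn_id=12: ✗
txn_id=13: ✗
txn_id=14: ✗
txn_id=15: ✗
risk_avg = (970 + 4026 + 2027 + 2408) / 4 = 2357.75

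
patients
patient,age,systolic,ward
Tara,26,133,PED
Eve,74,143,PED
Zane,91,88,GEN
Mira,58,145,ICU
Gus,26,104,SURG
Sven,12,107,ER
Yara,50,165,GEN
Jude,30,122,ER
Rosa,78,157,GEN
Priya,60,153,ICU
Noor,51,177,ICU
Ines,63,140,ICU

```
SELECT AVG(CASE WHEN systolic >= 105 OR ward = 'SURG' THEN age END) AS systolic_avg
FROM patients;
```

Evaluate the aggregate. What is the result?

patient=Tara: ✓ → 26
patient=Eve: ✓ → 74
patient=Zane: ✗
patient=Mira: ✓ → 58
patient=Gus: ✓ → 26
patient=Sven: ✓ → 12
patient=Yara: ✓ → 50
patient=Jude: ✓ → 30
patient=Rosa: ✓ → 78
patient=Priya: ✓ → 60
patient=Noor: ✓ → 51
patient=Ines: ✓ → 63
systolic_avg = (26 + 74 + 58 + 26 + 12 + 50 + 30 + 78 + 60 + 51 + 63) / 11 = 48

48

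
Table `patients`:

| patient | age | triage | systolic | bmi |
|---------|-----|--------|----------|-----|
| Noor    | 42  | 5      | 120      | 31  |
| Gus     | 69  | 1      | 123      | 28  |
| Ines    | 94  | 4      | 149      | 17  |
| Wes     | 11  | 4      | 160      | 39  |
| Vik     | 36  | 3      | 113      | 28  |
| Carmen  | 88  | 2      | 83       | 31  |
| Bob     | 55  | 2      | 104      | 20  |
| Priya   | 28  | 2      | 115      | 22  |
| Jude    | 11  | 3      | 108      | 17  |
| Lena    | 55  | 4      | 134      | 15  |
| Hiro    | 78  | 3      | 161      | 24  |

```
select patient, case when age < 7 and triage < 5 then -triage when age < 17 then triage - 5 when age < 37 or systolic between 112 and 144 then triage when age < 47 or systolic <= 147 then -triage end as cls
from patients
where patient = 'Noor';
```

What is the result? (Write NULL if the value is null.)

patient = Noor: age=42, triage=5, systolic=120, bmi=31.
age < 7 and triage < 5 → false
age < 17 → false
age < 37 or systolic between 112 and 144 → true → 5

5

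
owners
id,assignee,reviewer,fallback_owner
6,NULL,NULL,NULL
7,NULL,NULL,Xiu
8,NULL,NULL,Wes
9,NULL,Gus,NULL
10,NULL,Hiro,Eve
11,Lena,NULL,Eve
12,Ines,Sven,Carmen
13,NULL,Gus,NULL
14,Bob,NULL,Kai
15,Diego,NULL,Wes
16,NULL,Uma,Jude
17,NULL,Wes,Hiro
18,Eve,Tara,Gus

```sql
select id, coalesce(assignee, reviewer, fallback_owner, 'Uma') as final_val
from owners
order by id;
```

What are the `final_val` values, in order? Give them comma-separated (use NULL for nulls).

Uma, Xiu, Wes, Gus, Hiro, Lena, Ines, Gus, Bob, Diego, Uma, Wes, Eve

id=6: assignee=NULL, reviewer=NULL, fallback_owner=NULL, → literal Uma → Uma
id=7: assignee=NULL, reviewer=NULL, fallback_owner=Xiu → Xiu
id=8: assignee=NULL, reviewer=NULL, fallback_owner=Wes → Wes
id=9: assignee=NULL, reviewer=Gus → Gus
id=10: assignee=NULL, reviewer=Hiro → Hiro
id=11: assignee=Lena → Lena
id=12: assignee=Ines → Ines
id=13: assignee=NULL, reviewer=Gus → Gus
id=14: assignee=Bob → Bob
id=15: assignee=Diego → Diego
id=16: assignee=NULL, reviewer=Uma → Uma
id=17: assignee=NULL, reviewer=Wes → Wes
id=18: assignee=Eve → Eve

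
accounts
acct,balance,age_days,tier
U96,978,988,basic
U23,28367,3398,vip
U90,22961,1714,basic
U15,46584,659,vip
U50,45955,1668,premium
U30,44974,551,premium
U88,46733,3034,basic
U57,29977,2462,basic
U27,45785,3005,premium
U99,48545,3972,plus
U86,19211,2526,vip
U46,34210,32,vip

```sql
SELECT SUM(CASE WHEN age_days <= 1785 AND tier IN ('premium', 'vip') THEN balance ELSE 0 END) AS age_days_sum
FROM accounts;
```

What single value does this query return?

acct=U96: ✗
acct=U23: ✗
acct=U90: ✗
acct=U15: ✓ → 46584
acct=U50: ✓ → 45955
acct=U30: ✓ → 44974
acct=U88: ✗
acct=U57: ✗
acct=U27: ✗
acct=U99: ✗
acct=U86: ✗
acct=U46: ✓ → 34210
age_days_sum = 46584 + 45955 + 44974 + 34210 = 171723

171723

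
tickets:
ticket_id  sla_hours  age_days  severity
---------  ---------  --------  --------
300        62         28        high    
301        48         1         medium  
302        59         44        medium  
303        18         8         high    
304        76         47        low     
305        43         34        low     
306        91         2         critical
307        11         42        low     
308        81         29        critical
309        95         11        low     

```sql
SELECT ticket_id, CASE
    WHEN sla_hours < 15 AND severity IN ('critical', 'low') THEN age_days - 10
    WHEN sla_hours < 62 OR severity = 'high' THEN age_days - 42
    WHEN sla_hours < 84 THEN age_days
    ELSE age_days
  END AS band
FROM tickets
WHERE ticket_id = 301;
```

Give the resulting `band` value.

-41

ticket_id = 301: sla_hours=48, age_days=1, severity=medium.
sla_hours < 15 AND severity IN ('critical', 'low') → false
sla_hours < 62 OR severity = 'high' → true → -41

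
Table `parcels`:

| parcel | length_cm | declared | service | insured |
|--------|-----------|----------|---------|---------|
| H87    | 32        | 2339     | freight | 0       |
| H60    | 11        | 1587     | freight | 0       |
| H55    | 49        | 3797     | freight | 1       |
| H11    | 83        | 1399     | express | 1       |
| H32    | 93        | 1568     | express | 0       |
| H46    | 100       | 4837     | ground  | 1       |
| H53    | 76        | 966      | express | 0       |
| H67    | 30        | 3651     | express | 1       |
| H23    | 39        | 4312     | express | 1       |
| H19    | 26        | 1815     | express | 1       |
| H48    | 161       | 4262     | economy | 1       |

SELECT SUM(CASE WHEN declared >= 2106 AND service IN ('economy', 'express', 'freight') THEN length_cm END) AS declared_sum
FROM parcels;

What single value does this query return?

parcel=H87: ✓ → 32
parcel=H60: ✗
parcel=H55: ✓ → 49
parcel=H11: ✗
parcel=H32: ✗
parcel=H46: ✗
parcel=H53: ✗
parcel=H67: ✓ → 30
parcel=H23: ✓ → 39
parcel=H19: ✗
parcel=H48: ✓ → 161
declared_sum = 32 + 49 + 30 + 39 + 161 = 311

311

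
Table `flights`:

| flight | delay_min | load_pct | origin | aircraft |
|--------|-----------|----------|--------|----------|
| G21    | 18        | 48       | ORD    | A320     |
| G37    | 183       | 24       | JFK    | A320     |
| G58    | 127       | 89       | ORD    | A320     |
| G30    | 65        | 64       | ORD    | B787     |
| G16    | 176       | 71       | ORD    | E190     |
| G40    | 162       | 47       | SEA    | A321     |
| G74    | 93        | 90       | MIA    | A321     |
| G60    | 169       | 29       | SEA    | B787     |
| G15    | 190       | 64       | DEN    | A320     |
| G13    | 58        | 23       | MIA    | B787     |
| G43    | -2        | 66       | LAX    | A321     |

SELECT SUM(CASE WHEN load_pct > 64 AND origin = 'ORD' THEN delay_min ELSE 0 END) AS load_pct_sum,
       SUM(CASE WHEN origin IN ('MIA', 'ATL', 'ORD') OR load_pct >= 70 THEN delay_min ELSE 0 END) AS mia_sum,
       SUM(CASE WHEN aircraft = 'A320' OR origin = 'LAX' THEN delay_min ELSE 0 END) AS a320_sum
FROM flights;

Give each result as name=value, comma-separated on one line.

load_pct_sum=303, mia_sum=537, a320_sum=516

[load_pct_sum: load_pct > 64 AND origin = 'ORD']
flight=G21: ✗
flight=G37: ✗
flight=G58: ✓ → 127
flight=G30: ✗
flight=G16: ✓ → 176
flight=G40: ✗
flight=G74: ✗
flight=G60: ✗
flight=G15: ✗
flight=G13: ✗
flight=G43: ✗
load_pct_sum = 127 + 176 = 303
—
[mia_sum: origin IN ('MIA', 'ATL', 'ORD') OR load_pct >= 70]
flight=G21: ✓ → 18
flight=G37: ✗
flight=G58: ✓ → 127
flight=G30: ✓ → 65
flight=G16: ✓ → 176
flight=G40: ✗
flight=G74: ✓ → 93
flight=G60: ✗
flight=G15: ✗
flight=G13: ✓ → 58
flight=G43: ✗
mia_sum = 18 + 127 + 65 + 176 + 93 + 58 = 537
—
[a320_sum: aircraft = 'A320' OR origin = 'LAX']
flight=G21: ✓ → 18
flight=G37: ✓ → 183
flight=G58: ✓ → 127
flight=G30: ✗
flight=G16: ✗
flight=G40: ✗
flight=G74: ✗
flight=G60: ✗
flight=G15: ✓ → 190
flight=G13: ✗
flight=G43: ✓ → -2
a320_sum = 18 + 183 + 127 + 190 + -2 = 516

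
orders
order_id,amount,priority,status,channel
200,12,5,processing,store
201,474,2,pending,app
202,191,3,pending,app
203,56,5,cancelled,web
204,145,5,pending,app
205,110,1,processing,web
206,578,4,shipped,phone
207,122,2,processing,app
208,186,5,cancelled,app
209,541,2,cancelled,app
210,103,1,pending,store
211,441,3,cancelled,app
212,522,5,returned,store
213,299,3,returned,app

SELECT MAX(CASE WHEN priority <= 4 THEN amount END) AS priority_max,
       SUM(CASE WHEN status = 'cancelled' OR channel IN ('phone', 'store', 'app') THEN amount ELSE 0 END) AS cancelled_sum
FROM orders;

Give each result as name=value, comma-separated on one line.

[priority_max: priority <= 4]
order_id=200: ✗
order_id=201: ✓ → 474
order_id=202: ✓ → 191
order_id=203: ✗
order_id=204: ✗
order_id=205: ✓ → 110
order_id=206: ✓ → 578
order_id=207: ✓ → 122
order_id=208: ✗
order_id=209: ✓ → 541
order_id=210: ✓ → 103
order_id=211: ✓ → 441
order_id=212: ✗
order_id=213: ✓ → 299
priority_max = MAX(474, 191, 110, 578, 122, 541, 103, 441, 299) = 578
—
[cancelled_sum: status = 'cancelled' OR channel IN ('phone', 'store', 'app')]
order_id=200: ✓ → 12
order_id=201: ✓ → 474
order_id=202: ✓ → 191
order_id=203: ✓ → 56
order_id=204: ✓ → 145
order_id=205: ✗
order_id=206: ✓ → 578
order_id=207: ✓ → 122
order_id=208: ✓ → 186
order_id=209: ✓ → 541
order_id=210: ✓ → 103
order_id=211: ✓ → 441
order_id=212: ✓ → 522
order_id=213: ✓ → 299
cancelled_sum = 12 + 474 + 191 + 56 + 145 + 578 + 122 + 186 + 541 + 103 + 441 + 522 + 299 = 3670

priority_max=578, cancelled_sum=3670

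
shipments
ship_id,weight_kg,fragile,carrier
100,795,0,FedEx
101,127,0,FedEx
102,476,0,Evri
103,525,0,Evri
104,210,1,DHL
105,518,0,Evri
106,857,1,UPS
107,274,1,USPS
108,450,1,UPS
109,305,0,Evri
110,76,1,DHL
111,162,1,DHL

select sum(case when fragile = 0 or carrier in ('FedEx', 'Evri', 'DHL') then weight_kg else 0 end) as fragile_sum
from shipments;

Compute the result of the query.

3194

ship_id=100: ✓ → 795
ship_id=101: ✓ → 127
ship_id=102: ✓ → 476
ship_id=103: ✓ → 525
ship_id=104: ✓ → 210
ship_id=105: ✓ → 518
ship_id=106: ✗
ship_id=107: ✗
ship_id=108: ✗
ship_id=109: ✓ → 305
ship_id=110: ✓ → 76
ship_id=111: ✓ → 162
fragile_sum = 795 + 127 + 476 + 525 + 210 + 518 + 305 + 76 + 162 = 3194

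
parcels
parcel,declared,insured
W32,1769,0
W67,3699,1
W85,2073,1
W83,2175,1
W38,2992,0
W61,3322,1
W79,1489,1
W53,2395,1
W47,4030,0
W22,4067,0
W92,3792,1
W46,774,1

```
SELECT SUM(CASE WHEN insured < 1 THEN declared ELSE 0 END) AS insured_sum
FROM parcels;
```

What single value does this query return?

12858

parcel=W32: ✓ → 1769
parcel=W67: ✗
parcel=W85: ✗
parcel=W83: ✗
parcel=W38: ✓ → 2992
parcel=W61: ✗
parcel=W79: ✗
parcel=W53: ✗
parcel=W47: ✓ → 4030
parcel=W22: ✓ → 4067
parcel=W92: ✗
parcel=W46: ✗
insured_sum = 1769 + 2992 + 4030 + 4067 = 12858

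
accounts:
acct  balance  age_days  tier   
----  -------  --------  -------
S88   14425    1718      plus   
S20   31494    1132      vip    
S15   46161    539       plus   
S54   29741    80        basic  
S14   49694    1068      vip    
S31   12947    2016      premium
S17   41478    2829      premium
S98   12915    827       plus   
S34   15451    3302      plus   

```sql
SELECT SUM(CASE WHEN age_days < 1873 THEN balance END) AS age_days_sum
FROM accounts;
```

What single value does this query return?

184430

acct=S88: ✓ → 14425
acct=S20: ✓ → 31494
acct=S15: ✓ → 46161
acct=S54: ✓ → 29741
acct=S14: ✓ → 49694
acct=S31: ✗
acct=S17: ✗
acct=S98: ✓ → 12915
acct=S34: ✗
age_days_sum = 14425 + 31494 + 46161 + 29741 + 49694 + 12915 = 184430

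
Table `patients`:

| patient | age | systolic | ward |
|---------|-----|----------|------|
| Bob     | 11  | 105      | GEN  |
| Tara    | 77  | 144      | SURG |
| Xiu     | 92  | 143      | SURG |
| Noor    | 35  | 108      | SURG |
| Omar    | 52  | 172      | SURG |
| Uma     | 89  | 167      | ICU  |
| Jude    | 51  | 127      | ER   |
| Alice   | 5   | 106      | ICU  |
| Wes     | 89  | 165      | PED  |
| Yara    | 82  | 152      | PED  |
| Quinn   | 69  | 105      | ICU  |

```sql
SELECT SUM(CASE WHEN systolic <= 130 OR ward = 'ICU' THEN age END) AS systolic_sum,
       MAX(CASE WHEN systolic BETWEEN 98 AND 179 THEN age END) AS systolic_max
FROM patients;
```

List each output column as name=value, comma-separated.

systolic_sum=260, systolic_max=92

[systolic_sum: systolic <= 130 OR ward = 'ICU']
patient=Bob: ✓ → 11
patient=Tara: ✗
patient=Xiu: ✗
patient=Noor: ✓ → 35
patient=Omar: ✗
patient=Uma: ✓ → 89
patient=Jude: ✓ → 51
patient=Alice: ✓ → 5
patient=Wes: ✗
patient=Yara: ✗
patient=Quinn: ✓ → 69
systolic_sum = 11 + 35 + 89 + 51 + 5 + 69 = 260
—
[systolic_max: systolic BETWEEN 98 AND 179]
patient=Bob: ✓ → 11
patient=Tara: ✓ → 77
patient=Xiu: ✓ → 92
patient=Noor: ✓ → 35
patient=Omar: ✓ → 52
patient=Uma: ✓ → 89
patient=Jude: ✓ → 51
patient=Alice: ✓ → 5
patient=Wes: ✓ → 89
patient=Yara: ✓ → 82
patient=Quinn: ✓ → 69
systolic_max = MAX(11, 77, 92, 35, 52, 89, 51, 5, 89, 82, 69) = 92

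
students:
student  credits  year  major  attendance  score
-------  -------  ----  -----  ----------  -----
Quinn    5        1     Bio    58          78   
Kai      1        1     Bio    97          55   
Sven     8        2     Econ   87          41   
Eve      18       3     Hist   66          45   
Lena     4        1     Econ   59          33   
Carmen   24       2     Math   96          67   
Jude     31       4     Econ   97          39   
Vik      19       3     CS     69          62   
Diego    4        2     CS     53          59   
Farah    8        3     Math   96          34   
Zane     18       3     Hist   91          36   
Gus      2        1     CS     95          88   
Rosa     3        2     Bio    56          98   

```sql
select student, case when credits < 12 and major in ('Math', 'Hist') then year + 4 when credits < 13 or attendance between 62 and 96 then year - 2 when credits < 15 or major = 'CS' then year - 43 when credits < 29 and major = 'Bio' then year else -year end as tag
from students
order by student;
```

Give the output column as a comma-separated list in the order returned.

student=Carmen: credits < 13 or attendance between 62 and 96 → 0
student=Diego: credits < 13 or attendance between 62 and 96 → 0
student=Eve: credits < 13 or attendance between 62 and 96 → 1
student=Farah: credits < 12 and major in ('Math', 'Hist') → 7
student=Gus: credits < 13 or attendance between 62 and 96 → -1
student=Jude: ELSE → -4
student=Kai: credits < 13 or attendance between 62 and 96 → -1
student=Lena: credits < 13 or attendance between 62 and 96 → -1
student=Quinn: credits < 13 or attendance between 62 and 96 → -1
student=Rosa: credits < 13 or attendance between 62 and 96 → 0
student=Sven: credits < 13 or attendance between 62 and 96 → 0
student=Vik: credits < 13 or attendance between 62 and 96 → 1
student=Zane: credits < 13 or attendance between 62 and 96 → 1

0, 0, 1, 7, -1, -4, -1, -1, -1, 0, 0, 1, 1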